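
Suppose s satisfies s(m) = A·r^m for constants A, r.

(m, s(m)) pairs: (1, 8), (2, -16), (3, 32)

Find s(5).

Consecutive ratio: -16/8 = -2, and 32/(-16) = -2, so r = -2.
Then A·(-2)^1 = 8 gives A = -4, and s(m) = -4·(-2)^m.
s(5) = -4·(-2)^5 = 128.

128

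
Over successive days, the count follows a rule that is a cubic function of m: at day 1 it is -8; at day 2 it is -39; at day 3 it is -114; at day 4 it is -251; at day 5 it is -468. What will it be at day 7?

Write the value at m as P(m).
First differences: -31, -75, -137, -217. Second differences: -44, -62, -80. Third differences: -18, -18.
Level-3 differences are constant, so P has degree 3.
Fitting a degree-3 polynomial gives P(m) = -3m³ - 4m² + 2m - 3.
Then P(7) = -1214.

-1214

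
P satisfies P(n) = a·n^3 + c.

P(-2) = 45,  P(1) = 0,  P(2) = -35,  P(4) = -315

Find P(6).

-1075

From P(-2) = 45 and P(1) = 0: -8a + c = 45 and 1a + c = 0.
Subtracting: 9a = -45, so a = -5; then c = 45 − (-5)·(-8) = 5.
So P(n) = -5n³ + 5, and P(6) = -1075.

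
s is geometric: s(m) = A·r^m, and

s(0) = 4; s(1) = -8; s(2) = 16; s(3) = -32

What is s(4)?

Consecutive ratio: -8/4 = -2, and 16/(-8) = -2, so r = -2.
Then A·(-2)^0 = 4 gives A = 4, and s(m) = 4·(-2)^m.
s(4) = 4·(-2)^4 = 64.

64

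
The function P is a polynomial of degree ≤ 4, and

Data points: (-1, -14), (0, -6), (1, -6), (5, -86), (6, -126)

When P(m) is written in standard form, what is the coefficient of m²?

-4

Write P(m) = am^4 + bm³ + cm² + dm + e; the 5 given values yield a linear system in the 5 coefficients.
Solving, the top 2 coefficients vanish, and P(m) = -4m² + 4m - 6.
The coefficient of m² is -4.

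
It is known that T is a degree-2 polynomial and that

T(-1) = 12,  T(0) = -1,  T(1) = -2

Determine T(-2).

Write T(k) = ak² + bk + c; the 3 given values yield a linear system in the 3 coefficients.
Solving, T(k) = 6k² - 7k - 1.
Then T(-2) = 37.

37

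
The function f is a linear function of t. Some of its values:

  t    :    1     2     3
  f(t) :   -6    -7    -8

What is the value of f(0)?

Write f(t) = at + b; the 3 given values yield a linear system in the 2 coefficients.
Solving, f(t) = -t - 5.
Then f(0) = -5.

-5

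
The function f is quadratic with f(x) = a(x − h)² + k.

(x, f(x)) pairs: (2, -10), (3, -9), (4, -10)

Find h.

3

First differences 1, -1; second difference -2 = 2a, so a = -1.
Expanding, the x-coefficient is −2ah = 2h; matching it to the data gives h = 3, and then k = -9.
So f(x) = -1(x − 3)² − 9.
Hence h = 3.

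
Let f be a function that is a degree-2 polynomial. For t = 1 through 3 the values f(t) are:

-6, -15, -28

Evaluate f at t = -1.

Write f(t) = at² + bt + c; the 3 given values yield a linear system in the 3 coefficients.
Solving, f(t) = -2t² - 3t - 1.
Then f(-1) = 0.

0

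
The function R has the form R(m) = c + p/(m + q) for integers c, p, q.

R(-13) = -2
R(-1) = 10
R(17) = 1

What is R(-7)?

(R(m) − c)(m + q) = p for each data point; the three points give a linear system in c and q, then p follows.
Solving: c = 0, q = 3, p = 20, so R(m) = 20/(m + 3).
Then R(-7) = 0 + 20/(-4) = -5.

-5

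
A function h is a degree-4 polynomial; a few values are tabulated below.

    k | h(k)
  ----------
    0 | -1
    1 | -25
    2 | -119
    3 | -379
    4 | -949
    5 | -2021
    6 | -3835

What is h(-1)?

1

Write h(k) = ak^4 + bk³ + ck² + dk + e; the 7 given values yield a linear system in the 5 coefficients.
Solving, h(k) = -2k^4 - 4k³ - 9k² - 9k - 1.
Then h(-1) = 1.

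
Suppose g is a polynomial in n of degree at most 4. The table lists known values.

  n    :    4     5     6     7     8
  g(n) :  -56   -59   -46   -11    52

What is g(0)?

Write g(n) = an^4 + bn³ + cn² + dn + e; the 5 given values yield a linear system in the 5 coefficients.
Solving, the leading coefficient vanishes, and g(n) = n³ - 7n² - n - 4.
The constant term is g(0) = -4.

-4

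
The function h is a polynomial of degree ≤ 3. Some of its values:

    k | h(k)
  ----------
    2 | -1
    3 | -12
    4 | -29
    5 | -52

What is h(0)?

3

First differences: -11, -17, -23. Second differences: -6, -6.
Level-2 differences are constant, so h has degree 2.
Fitting a degree-2 polynomial gives h(k) = -3k² + 4k + 3.
Then h(0) = 3.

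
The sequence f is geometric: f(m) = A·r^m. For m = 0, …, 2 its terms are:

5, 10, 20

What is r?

Consecutive ratio: 10/5 = 2, and 20/10 = 2, so r = 2.
Then A·2^0 = 5 gives A = 5, and f(m) = 5·2^m.

2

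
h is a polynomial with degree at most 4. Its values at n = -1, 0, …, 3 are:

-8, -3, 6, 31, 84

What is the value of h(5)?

First differences: 5, 9, 25, 53. Second differences: 4, 16, 28. Third differences: 12, 12.
Level-3 differences are constant, so h has degree 3.
Fitting a degree-3 polynomial gives h(n) = 2n³ + 2n² + 5n - 3.
Then h(5) = 322.

322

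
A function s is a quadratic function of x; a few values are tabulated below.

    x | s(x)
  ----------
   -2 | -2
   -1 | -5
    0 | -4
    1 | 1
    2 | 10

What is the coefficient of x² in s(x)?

Write s(x) = ax² + bx + c; the 5 given values yield a linear system in the 3 coefficients.
Solving, s(x) = 2x² + 3x - 4.
The coefficient of x² is 2.

2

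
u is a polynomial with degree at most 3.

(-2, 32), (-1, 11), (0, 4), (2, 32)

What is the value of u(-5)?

179

Write u(n) = an³ + bn² + cn + d; the 4 given values yield a linear system in the 4 coefficients.
Solving, the leading coefficient vanishes, and u(n) = 7n² + 4.
Then u(-5) = 179.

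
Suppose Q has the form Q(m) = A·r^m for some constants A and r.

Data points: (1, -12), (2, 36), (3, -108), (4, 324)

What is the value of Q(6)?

Consecutive ratio: 36/(-12) = -3, and -108/36 = -3, so r = -3.
Then A·(-3)^1 = -12 gives A = 4, and Q(m) = 4·(-3)^m.
Q(6) = 4·(-3)^6 = 2916.

2916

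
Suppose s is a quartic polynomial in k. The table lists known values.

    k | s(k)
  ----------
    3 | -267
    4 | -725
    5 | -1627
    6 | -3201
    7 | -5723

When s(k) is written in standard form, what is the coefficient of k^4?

-2

Write s(k) = ak^4 + bk³ + ck² + dk + e; the 5 given values yield a linear system in the 5 coefficients.
Solving, s(k) = -2k^4 - 2k³ - 4k² - 6k + 3.
The coefficient of k^4 is -2.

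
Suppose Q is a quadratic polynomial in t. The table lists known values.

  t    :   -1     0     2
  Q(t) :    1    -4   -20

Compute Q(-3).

5

Write Q(t) = at² + bt + c; the 3 given values yield a linear system in the 3 coefficients.
Solving, Q(t) = -t² - 6t - 4.
Then Q(-3) = 5.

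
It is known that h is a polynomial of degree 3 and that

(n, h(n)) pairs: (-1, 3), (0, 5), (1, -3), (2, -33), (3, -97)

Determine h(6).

First differences: 2, -8, -30, -64. Second differences: -10, -22, -34. Third differences: -12, -12.
Level-3 differences are constant, so h has degree 3.
Fitting a degree-3 polynomial gives h(n) = -2n³ - 5n² - n + 5.
Then h(6) = -613.

-613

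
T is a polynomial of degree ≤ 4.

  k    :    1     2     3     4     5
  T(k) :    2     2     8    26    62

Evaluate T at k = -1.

First differences: 0, 6, 18, 36. Second differences: 6, 12, 18. Third differences: 6, 6.
Level-3 differences are constant, so T has degree 3.
Fitting a degree-3 polynomial gives T(k) = k³ - 3k² + 2k + 2.
Then T(-1) = -4.

-4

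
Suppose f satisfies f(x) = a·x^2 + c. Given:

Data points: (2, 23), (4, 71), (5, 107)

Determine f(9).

From f(2) = 23 and f(4) = 71: 4a + c = 23 and 16a + c = 71.
Subtracting: 12a = 48, so a = 4; then c = 23 − 4·4 = 7.
So f(x) = 4x² + 7, and f(9) = 331.

331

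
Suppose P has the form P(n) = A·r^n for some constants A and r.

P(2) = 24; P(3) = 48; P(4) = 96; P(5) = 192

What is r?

Consecutive ratio: 48/24 = 2, and 96/48 = 2, so r = 2.
Then A·2^2 = 24 gives A = 6, and P(n) = 6·2^n.

2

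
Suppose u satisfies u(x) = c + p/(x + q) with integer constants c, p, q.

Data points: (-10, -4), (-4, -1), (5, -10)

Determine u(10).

(u(x) − c)(x + q) = p for each data point; the three points give a linear system in c and q, then p follows.
Solving: c = -6, q = 0, p = -20, so u(x) = -6 − 20/(x + 0).
Then u(10) = -6 − 20/10 = -8.

-8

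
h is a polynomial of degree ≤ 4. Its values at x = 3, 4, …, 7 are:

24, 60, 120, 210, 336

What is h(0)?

0

First differences: 36, 60, 90, 126. Second differences: 24, 30, 36. Third differences: 6, 6.
Level-3 differences are constant, so h has degree 3.
Fitting a degree-3 polynomial gives h(x) = x³ - x.
The constant term is h(0) = 0.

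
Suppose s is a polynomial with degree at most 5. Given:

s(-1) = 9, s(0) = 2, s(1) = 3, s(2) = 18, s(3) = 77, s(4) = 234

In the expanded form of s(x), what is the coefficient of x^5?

0

Write s(x) = ax^5 + bx^4 + cx³ + dx² + ex + p; the 6 given values yield a linear system in the 6 coefficients.
Solving, the leading coefficient vanishes, and s(x) = x^4 - x³ + 3x² - 2x + 2.
The coefficient of x^5 is 0.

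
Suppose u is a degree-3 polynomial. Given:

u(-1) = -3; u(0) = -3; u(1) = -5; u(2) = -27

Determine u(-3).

63

Write u(x) = ax³ + bx² + cx + d; the 4 given values yield a linear system in the 4 coefficients.
Solving, u(x) = -3x³ - x² + 2x - 3.
Then u(-3) = 63.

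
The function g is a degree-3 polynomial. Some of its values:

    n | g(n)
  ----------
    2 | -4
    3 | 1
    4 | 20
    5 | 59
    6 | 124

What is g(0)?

4

First differences: 5, 19, 39, 65. Second differences: 14, 20, 26. Third differences: 6, 6.
Level-3 differences are constant, so g has degree 3.
Fitting a degree-3 polynomial gives g(n) = n³ - 2n² - 4n + 4.
The constant term is g(0) = 4.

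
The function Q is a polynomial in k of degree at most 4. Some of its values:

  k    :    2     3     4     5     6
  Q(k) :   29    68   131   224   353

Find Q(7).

524

First differences: 39, 63, 93, 129. Second differences: 24, 30, 36. Third differences: 6, 6.
Level-3 differences are constant, so Q has degree 3.
Fitting a degree-3 polynomial gives Q(k) = k³ + 3k² + 5k - 1.
Then Q(7) = 524.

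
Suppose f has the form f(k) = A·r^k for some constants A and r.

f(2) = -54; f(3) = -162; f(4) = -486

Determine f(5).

Consecutive ratio: -162/(-54) = 3, and -486/(-162) = 3, so r = 3.
Then A·3^2 = -54 gives A = -6, and f(k) = -6·3^k.
f(5) = -6·3^5 = -1458.

-1458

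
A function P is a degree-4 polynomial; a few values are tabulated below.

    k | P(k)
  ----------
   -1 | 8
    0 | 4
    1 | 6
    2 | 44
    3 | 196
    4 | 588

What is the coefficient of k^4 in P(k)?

2

First differences: -4, 2, 38, 152, 392. Second differences: 6, 36, 114, 240. Third differences: 30, 78, 126. Fourth differences: 48, 48.
Level-4 differences are constant, so P has degree 4.
Fitting a degree-4 polynomial gives P(k) = 2k^4 + k³ + k² - 2k + 4.
The coefficient of k^4 is 2.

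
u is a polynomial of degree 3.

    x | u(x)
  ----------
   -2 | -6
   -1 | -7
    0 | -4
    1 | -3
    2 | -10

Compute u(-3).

5

First differences: -1, 3, 1, -7. Second differences: 4, -2, -8. Third differences: -6, -6.
Level-3 differences are constant, so u has degree 3.
Fitting a degree-3 polynomial gives u(x) = -x³ - x² + 3x - 4.
Then u(-3) = 5.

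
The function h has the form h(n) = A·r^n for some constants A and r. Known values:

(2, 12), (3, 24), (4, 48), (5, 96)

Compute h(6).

192

Consecutive ratio: 24/12 = 2, and 48/24 = 2, so r = 2.
Then A·2^2 = 12 gives A = 3, and h(n) = 3·2^n.
h(6) = 3·2^6 = 192.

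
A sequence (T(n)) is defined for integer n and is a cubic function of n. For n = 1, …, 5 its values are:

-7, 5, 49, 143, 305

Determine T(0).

-5

Write T(n) = an³ + bn² + cn + d; the 5 given values yield a linear system in the 4 coefficients.
Solving, T(n) = 3n³ - 2n² - 3n - 5.
Then T(0) = -5.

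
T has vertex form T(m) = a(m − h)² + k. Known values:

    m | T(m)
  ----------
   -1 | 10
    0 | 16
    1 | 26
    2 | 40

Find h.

First differences 6, 10, 14; second difference 4 = 2a, so a = 2.
Expanding, the m-coefficient is −2ah = -4h; matching it to the data gives h = -2, and then k = 8.
So T(m) = 2(m + 2)² + 8.
Hence h = -2.

-2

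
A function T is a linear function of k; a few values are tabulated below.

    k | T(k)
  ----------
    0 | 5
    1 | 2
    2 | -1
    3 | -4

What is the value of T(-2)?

First differences: -3, -3, -3.
Level-1 differences are constant, so T has degree 1.
Fitting a degree-1 polynomial gives T(k) = -3k + 5.
Then T(-2) = 11.

11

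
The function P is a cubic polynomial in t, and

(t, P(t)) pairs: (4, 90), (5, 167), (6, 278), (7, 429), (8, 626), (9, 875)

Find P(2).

14

First differences: 77, 111, 151, 197, 249. Second differences: 34, 40, 46, 52. Third differences: 6, 6, 6.
Level-3 differences are constant, so P has degree 3.
Fitting a degree-3 polynomial gives P(t) = t³ + 2t² - 2t + 2.
Then P(2) = 14.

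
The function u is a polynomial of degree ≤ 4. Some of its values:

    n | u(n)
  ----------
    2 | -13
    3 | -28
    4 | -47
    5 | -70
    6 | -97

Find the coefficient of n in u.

-5

Write u(n) = an^4 + bn³ + cn² + dn + e; the 5 given values yield a linear system in the 5 coefficients.
Solving, the top 2 coefficients vanish, and u(n) = -2n² - 5n + 5.
The coefficient of n is -5.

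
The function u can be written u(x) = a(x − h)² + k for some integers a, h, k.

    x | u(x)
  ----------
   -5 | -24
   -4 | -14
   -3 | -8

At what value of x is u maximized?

-2

First differences 10, 6; second difference -4 = 2a, so a = -2.
Expanding, the x-coefficient is −2ah = 4h; matching it to the data gives h = -2, and then k = -6.
So u(x) = -2(x + 2)² − 6.
Hence h = -2.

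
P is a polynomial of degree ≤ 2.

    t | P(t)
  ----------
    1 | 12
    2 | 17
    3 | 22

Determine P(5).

Write P(t) = at² + bt + c; the 3 given values yield a linear system in the 3 coefficients.
Solving, the leading coefficient vanishes, and P(t) = 5t + 7.
Then P(5) = 32.

32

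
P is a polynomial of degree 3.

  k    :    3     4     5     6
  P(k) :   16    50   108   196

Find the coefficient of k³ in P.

Write P(k) = ak³ + bk² + ck + d; the 4 given values yield a linear system in the 4 coefficients.
Solving, P(k) = k³ - 3k - 2.
The coefficient of k³ is 1.

1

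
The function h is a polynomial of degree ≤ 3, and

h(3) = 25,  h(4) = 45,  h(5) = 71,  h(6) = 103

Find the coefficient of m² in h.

First differences: 20, 26, 32. Second differences: 6, 6.
Level-2 differences are constant, so h has degree 2.
Fitting a degree-2 polynomial gives h(m) = 3m² - m + 1.
The coefficient of m² is 3.

3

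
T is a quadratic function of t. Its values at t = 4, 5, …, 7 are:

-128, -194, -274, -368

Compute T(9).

-598

First differences: -66, -80, -94. Second differences: -14, -14.
Level-2 differences are constant, so T has degree 2.
Fitting a degree-2 polynomial gives T(t) = -7t² - 3t - 4.
Then T(9) = -598.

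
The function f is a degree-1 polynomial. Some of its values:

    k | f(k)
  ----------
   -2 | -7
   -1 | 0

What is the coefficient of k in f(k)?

Write f(k) = ak + b; the 2 given values yield a linear system in the 2 coefficients.
Solving, f(k) = 7k + 7.
The coefficient of k is 7.

7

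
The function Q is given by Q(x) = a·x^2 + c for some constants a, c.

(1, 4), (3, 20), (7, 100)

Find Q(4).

34

From Q(1) = 4 and Q(3) = 20: 1a + c = 4 and 9a + c = 20.
Subtracting: 8a = 16, so a = 2; then c = 4 − 2·1 = 2.
So Q(x) = 2x² + 2, and Q(4) = 34.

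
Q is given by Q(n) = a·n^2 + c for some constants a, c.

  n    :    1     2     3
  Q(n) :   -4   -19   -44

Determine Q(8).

From Q(1) = -4 and Q(2) = -19: 1a + c = -4 and 4a + c = -19.
Subtracting: 3a = -15, so a = -5; then c = -4 − (-5)·1 = 1.
So Q(n) = -5n² + 1, and Q(8) = -319.

-319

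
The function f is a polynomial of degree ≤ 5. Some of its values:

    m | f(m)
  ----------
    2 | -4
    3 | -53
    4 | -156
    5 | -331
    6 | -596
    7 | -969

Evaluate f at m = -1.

-1

Write f(m) = am^5 + bm^4 + cm³ + dm² + em + p; the 6 given values yield a linear system in the 6 coefficients.
Solving, the top 2 coefficients vanish, and f(m) = -3m³ + 8m + 4.
Then f(-1) = -1.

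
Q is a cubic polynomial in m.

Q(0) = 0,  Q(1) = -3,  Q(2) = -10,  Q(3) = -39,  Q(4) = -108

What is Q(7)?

-735

First differences: -3, -7, -29, -69. Second differences: -4, -22, -40. Third differences: -18, -18.
Level-3 differences are constant, so Q has degree 3.
Fitting a degree-3 polynomial gives Q(m) = -3m³ + 7m² - 7m.
Then Q(7) = -735.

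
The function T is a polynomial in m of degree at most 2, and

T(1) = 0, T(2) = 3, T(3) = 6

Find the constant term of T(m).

First differences: 3, 3.
Level-1 differences are constant, so T has degree 1.
Fitting a degree-1 polynomial gives T(m) = 3m - 3.
The constant term is T(0) = -3.

-3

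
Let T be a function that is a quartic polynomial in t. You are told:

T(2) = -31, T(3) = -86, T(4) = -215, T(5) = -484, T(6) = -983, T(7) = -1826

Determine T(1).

First differences: -55, -129, -269, -499, -843. Second differences: -74, -140, -230, -344. Third differences: -66, -90, -114. Fourth differences: -24, -24.
Level-4 differences are constant, so T has degree 4.
Fitting a degree-4 polynomial gives T(t) = -t^4 + 3t³ - 9t² - 2t + 1.
Then T(1) = -8.

-8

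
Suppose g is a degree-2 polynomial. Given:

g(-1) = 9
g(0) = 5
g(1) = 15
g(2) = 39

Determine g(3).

Write g(t) = at² + bt + c; the 4 given values yield a linear system in the 3 coefficients.
Solving, g(t) = 7t² + 3t + 5.
Then g(3) = 77.

77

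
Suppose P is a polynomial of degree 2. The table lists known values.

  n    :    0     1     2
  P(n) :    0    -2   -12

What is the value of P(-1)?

-6

Write P(n) = an² + bn + c; the 3 given values yield a linear system in the 3 coefficients.
Solving, P(n) = -4n² + 2n.
Then P(-1) = -6.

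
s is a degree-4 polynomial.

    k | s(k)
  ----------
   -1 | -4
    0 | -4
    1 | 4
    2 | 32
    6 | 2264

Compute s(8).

7340

Write s(k) = ak^4 + bk³ + ck² + dk + e; the 5 given values yield a linear system in the 5 coefficients.
Solving, s(k) = 2k^4 - 2k³ + 2k² + 6k - 4.
Then s(8) = 7340.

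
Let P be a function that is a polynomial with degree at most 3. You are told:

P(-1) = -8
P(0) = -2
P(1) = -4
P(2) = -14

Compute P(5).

-92

Write P(m) = am³ + bm² + cm + d; the 4 given values yield a linear system in the 4 coefficients.
Solving, the leading coefficient vanishes, and P(m) = -4m² + 2m - 2.
Then P(5) = -92.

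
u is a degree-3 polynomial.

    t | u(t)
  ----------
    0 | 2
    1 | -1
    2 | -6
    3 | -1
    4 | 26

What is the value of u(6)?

First differences: -3, -5, 5, 27. Second differences: -2, 10, 22. Third differences: 12, 12.
Level-3 differences are constant, so u has degree 3.
Fitting a degree-3 polynomial gives u(t) = 2t³ - 7t² + 2t + 2.
Then u(6) = 194.

194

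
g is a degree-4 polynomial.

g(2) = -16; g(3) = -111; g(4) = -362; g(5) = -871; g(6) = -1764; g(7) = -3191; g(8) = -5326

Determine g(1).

1

First differences: -95, -251, -509, -893, -1427, -2135. Second differences: -156, -258, -384, -534, -708. Third differences: -102, -126, -150, -174. Fourth differences: -24, -24, -24.
Level-4 differences are constant, so g has degree 4.
Fitting a degree-4 polynomial gives g(n) = -n^4 - 3n³ + 4n² + 7n - 6.
Then g(1) = 1.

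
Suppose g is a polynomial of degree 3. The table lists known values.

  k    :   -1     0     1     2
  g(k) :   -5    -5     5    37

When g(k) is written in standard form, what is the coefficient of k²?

5

Write g(k) = ak³ + bk² + ck + d; the 4 given values yield a linear system in the 4 coefficients.
Solving, g(k) = 2k³ + 5k² + 3k - 5.
The coefficient of k² is 5.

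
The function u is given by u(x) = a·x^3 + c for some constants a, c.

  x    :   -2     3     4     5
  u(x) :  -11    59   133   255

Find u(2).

21

From u(-2) = -11 and u(3) = 59: -8a + c = -11 and 27a + c = 59.
Subtracting: 35a = 70, so a = 2; then c = -11 − 2·(-8) = 5.
So u(x) = 2x³ + 5, and u(2) = 21.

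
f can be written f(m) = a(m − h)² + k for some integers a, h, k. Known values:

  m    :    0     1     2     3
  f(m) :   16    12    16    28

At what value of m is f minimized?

1

First differences -4, 4, 12; second difference 8 = 2a, so a = 4.
Expanding, the m-coefficient is −2ah = -8h; matching it to the data gives h = 1, and then k = 12.
So f(m) = 4(m − 1)² + 12.
Hence h = 1.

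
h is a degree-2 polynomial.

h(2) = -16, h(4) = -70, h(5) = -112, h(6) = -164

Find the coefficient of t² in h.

Write h(t) = at² + bt + c; the 4 given values yield a linear system in the 3 coefficients.
Solving, h(t) = -5t² + 3t - 2.
The coefficient of t² is -5.

-5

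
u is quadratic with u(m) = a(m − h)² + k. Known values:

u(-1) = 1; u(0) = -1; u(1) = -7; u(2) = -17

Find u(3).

First differences -2, -6, -10; second difference -4 = 2a, so a = -2.
Expanding, the m-coefficient is −2ah = 4h; matching it to the data gives h = -1, and then k = 1.
So u(m) = -2(m + 1)² + 1.
u(3) = -2·4² + 1 = -31.

-31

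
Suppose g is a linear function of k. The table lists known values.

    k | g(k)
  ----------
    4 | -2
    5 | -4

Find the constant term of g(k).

6

Write g(k) = ak + b; the 2 given values yield a linear system in the 2 coefficients.
Solving, g(k) = -2k + 6.
The constant term is g(0) = 6.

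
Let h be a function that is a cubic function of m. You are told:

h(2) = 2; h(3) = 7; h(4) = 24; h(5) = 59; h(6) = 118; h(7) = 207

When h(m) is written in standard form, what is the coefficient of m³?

1

First differences: 5, 17, 35, 59, 89. Second differences: 12, 18, 24, 30. Third differences: 6, 6, 6.
Level-3 differences are constant, so h has degree 3.
Fitting a degree-3 polynomial gives h(m) = m³ - 3m² + m + 4.
The coefficient of m³ is 1.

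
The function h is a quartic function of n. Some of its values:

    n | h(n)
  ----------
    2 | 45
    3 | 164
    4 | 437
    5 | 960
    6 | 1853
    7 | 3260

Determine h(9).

8312

First differences: 119, 273, 523, 893, 1407. Second differences: 154, 250, 370, 514. Third differences: 96, 120, 144. Fourth differences: 24, 24.
Level-4 differences are constant, so h has degree 4.
Fitting a degree-4 polynomial gives h(n) = n^4 + 2n³ + 4n² - 4n + 5.
Then h(9) = 8312.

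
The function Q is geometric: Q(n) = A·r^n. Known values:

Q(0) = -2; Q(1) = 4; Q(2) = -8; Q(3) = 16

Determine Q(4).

-32

Consecutive ratio: 4/(-2) = -2, and -8/4 = -2, so r = -2.
Then A·(-2)^0 = -2 gives A = -2, and Q(n) = -2·(-2)^n.
Q(4) = -2·(-2)^4 = -32.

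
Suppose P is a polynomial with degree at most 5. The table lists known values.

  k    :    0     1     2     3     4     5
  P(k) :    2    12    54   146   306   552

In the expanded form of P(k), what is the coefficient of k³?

3

Write P(k) = ak^5 + bk^4 + ck³ + dk² + ek + p; the 6 given values yield a linear system in the 6 coefficients.
Solving, the top 2 coefficients vanish, and P(k) = 3k³ + 7k² + 2.
The coefficient of k³ is 3.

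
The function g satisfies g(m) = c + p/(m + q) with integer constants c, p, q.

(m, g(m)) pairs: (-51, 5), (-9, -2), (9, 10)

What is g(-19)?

3

(g(m) − c)(m + q) = p for each data point; the three points give a linear system in c and q, then p follows.
Solving: c = 6, q = 3, p = 48, so g(m) = 6 + 48/(m + 3).
Then g(-19) = 6 + 48/(-16) = 3.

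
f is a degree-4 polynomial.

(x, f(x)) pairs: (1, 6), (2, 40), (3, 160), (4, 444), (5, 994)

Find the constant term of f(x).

4

Write f(x) = ax^4 + bx³ + cx² + dx + e; the 5 given values yield a linear system in the 5 coefficients.
Solving, f(x) = x^4 + 3x³ - 2x + 4.
The constant term is f(0) = 4.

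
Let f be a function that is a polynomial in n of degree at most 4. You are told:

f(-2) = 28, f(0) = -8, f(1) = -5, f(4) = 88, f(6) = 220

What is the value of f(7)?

307

Write f(n) = an^4 + bn³ + cn² + dn + e; the 5 given values yield a linear system in the 5 coefficients.
Solving, the top 2 coefficients vanish, and f(n) = 7n² - 4n - 8.
Then f(7) = 307.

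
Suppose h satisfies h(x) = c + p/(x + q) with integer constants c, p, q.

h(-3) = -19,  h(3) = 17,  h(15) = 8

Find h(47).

6

(h(x) − c)(x + q) = p for each data point; the three points give a linear system in c and q, then p follows.
Solving: c = 5, q = 1, p = 48, so h(x) = 5 + 48/(x + 1).
Then h(47) = 5 + 48/48 = 6.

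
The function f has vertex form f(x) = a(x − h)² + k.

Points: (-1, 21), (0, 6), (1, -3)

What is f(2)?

-6

First differences -15, -9; second difference 6 = 2a, so a = 3.
Expanding, the x-coefficient is −2ah = -6h; matching it to the data gives h = 2, and then k = -6.
So f(x) = 3(x − 2)² − 6.
f(2) = 3·0² − 6 = -6.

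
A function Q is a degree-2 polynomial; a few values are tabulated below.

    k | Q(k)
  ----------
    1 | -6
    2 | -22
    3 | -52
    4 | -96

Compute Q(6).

Write Q(k) = ak² + bk + c; the 4 given values yield a linear system in the 3 coefficients.
Solving, Q(k) = -7k² + 5k - 4.
Then Q(6) = -226.

-226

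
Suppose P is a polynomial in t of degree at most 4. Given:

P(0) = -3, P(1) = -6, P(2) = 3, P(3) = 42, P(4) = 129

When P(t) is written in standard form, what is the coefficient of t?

-3

Write P(t) = at^4 + bt³ + ct² + dt + e; the 5 given values yield a linear system in the 5 coefficients.
Solving, the leading coefficient vanishes, and P(t) = 3t³ - 3t² - 3t - 3.
The coefficient of t is -3.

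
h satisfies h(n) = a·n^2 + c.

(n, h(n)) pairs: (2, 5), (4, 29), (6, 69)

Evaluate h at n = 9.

From h(2) = 5 and h(4) = 29: 4a + c = 5 and 16a + c = 29.
Subtracting: 12a = 24, so a = 2; then c = 5 − 2·4 = -3.
So h(n) = 2n² − 3, and h(9) = 159.

159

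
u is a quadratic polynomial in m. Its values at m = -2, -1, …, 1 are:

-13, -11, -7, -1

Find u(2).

7

First differences: 2, 4, 6. Second differences: 2, 2.
Level-2 differences are constant, so u has degree 2.
Fitting a degree-2 polynomial gives u(m) = m² + 5m - 7.
Then u(2) = 7.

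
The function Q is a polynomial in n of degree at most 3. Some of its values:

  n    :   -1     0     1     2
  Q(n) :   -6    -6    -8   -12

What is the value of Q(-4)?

-18

First differences: 0, -2, -4. Second differences: -2, -2.
Level-2 differences are constant, so Q has degree 2.
Fitting a degree-2 polynomial gives Q(n) = -n² - n - 6.
Then Q(-4) = -18.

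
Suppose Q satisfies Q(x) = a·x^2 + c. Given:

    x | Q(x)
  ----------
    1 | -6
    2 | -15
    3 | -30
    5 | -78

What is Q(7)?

From Q(1) = -6 and Q(2) = -15: 1a + c = -6 and 4a + c = -15.
Subtracting: 3a = -9, so a = -3; then c = -6 − (-3)·1 = -3.
So Q(x) = -3x² − 3, and Q(7) = -150.

-150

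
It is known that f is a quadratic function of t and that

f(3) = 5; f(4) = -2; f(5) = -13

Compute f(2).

Write f(t) = at² + bt + c; the 3 given values yield a linear system in the 3 coefficients.
Solving, f(t) = -2t² + 7t + 2.
Then f(2) = 8.

8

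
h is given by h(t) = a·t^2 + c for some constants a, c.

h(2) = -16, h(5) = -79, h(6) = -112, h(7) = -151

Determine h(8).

-196

From h(2) = -16 and h(5) = -79: 4a + c = -16 and 25a + c = -79.
Subtracting: 21a = -63, so a = -3; then c = -16 − (-3)·4 = -4.
So h(t) = -3t² − 4, and h(8) = -196.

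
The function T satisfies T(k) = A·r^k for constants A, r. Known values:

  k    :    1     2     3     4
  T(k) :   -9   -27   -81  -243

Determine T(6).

-2187

Consecutive ratio: -27/(-9) = 3, and -81/(-27) = 3, so r = 3.
Then A·3^1 = -9 gives A = -3, and T(k) = -3·3^k.
T(6) = -3·3^6 = -2187.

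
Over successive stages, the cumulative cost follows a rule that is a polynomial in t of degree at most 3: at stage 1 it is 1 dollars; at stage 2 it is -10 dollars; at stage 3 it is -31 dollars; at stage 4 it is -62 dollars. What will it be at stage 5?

-103

Write the value at t as Q(t).
First differences: -11, -21, -31. Second differences: -10, -10.
Level-2 differences are constant, so Q has degree 2.
Fitting a degree-2 polynomial gives Q(t) = -5t² + 4t + 2.
Then Q(5) = -103.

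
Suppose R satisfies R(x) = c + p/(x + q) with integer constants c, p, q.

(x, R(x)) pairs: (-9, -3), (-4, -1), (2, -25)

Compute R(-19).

(R(x) − c)(x + q) = p for each data point; the three points give a linear system in c and q, then p follows.
Solving: c = -5, q = -1, p = -20, so R(x) = -5 − 20/(x − 1).
Then R(-19) = -5 − 20/(-20) = -4.

-4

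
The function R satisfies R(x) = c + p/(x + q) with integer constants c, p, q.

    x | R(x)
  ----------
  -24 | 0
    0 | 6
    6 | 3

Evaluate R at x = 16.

2

(R(x) − c)(x + q) = p for each data point; the three points give a linear system in c and q, then p follows.
Solving: c = 1, q = 4, p = 20, so R(x) = 1 + 20/(x + 4).
Then R(16) = 1 + 20/20 = 2.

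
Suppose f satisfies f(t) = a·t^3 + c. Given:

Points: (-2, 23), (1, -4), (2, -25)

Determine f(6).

From f(-2) = 23 and f(1) = -4: -8a + c = 23 and 1a + c = -4.
Subtracting: 9a = -27, so a = -3; then c = 23 − (-3)·(-8) = -1.
So f(t) = -3t³ − 1, and f(6) = -649.

-649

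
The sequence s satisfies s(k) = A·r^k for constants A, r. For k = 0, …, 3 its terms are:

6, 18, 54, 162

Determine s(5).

Consecutive ratio: 18/6 = 3, and 54/18 = 3, so r = 3.
Then A·3^0 = 6 gives A = 6, and s(k) = 6·3^k.
s(5) = 6·3^5 = 1458.

1458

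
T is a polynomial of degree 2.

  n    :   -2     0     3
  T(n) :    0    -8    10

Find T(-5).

Write T(n) = an² + bn + c; the 3 given values yield a linear system in the 3 coefficients.
Solving, T(n) = 2n² - 8.
Then T(-5) = 42.

42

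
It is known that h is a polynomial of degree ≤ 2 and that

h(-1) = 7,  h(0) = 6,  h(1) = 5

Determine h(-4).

10

Write h(m) = am² + bm + c; the 3 given values yield a linear system in the 3 coefficients.
Solving, the leading coefficient vanishes, and h(m) = -m + 6.
Then h(-4) = 10.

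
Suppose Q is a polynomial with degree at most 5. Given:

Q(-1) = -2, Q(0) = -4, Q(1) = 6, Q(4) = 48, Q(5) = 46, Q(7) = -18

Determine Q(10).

-354

Write Q(x) = ax^5 + bx^4 + cx³ + dx² + ex + p; the 6 given values yield a linear system in the 6 coefficients.
Solving, the top 2 coefficients vanish, and Q(x) = -x³ + 6x² + 5x - 4.
Then Q(10) = -354.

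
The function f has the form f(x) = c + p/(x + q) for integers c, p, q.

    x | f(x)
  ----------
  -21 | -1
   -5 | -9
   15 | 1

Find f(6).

2

(f(x) − c)(x + q) = p for each data point; the three points give a linear system in c and q, then p follows.
Solving: c = 0, q = 3, p = 18, so f(x) = 18/(x + 3).
Then f(6) = 0 + 18/9 = 2.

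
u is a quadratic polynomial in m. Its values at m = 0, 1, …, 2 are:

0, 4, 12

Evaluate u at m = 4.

Write u(m) = am² + bm + c; the 3 given values yield a linear system in the 3 coefficients.
Solving, u(m) = 2m² + 2m.
Then u(4) = 40.

40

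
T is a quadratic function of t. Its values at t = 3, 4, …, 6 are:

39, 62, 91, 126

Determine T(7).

First differences: 23, 29, 35. Second differences: 6, 6.
Level-2 differences are constant, so T has degree 2.
Fitting a degree-2 polynomial gives T(t) = 3t² + 2t + 6.
Then T(7) = 167.

167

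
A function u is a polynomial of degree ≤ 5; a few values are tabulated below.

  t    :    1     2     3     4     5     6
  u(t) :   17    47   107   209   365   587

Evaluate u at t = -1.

-1

First differences: 30, 60, 102, 156, 222. Second differences: 30, 42, 54, 66. Third differences: 12, 12, 12.
Level-3 differences are constant, so u has degree 3.
Fitting a degree-3 polynomial gives u(t) = 2t³ + 3t² + 7t + 5.
Then u(-1) = -1.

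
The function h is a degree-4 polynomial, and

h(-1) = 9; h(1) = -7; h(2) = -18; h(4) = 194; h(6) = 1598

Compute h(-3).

257

Write h(m) = am^4 + bm³ + cm² + dm + e; the 5 given values yield a linear system in the 5 coefficients.
Solving, h(m) = 2m^4 - 4m³ - 3m² - 4m + 2.
Then h(-3) = 257.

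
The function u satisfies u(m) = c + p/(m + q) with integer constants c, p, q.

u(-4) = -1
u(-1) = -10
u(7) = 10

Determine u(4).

(u(m) − c)(m + q) = p for each data point; the three points give a linear system in c and q, then p follows.
Solving: c = 5, q = -1, p = 30, so u(m) = 5 + 30/(m − 1).
Then u(4) = 5 + 30/3 = 15.

15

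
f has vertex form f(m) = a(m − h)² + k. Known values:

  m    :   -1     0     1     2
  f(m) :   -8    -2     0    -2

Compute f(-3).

First differences 6, 2, -2; second difference -4 = 2a, so a = -2.
Expanding, the m-coefficient is −2ah = 4h; matching it to the data gives h = 1, and then k = 0.
So f(m) = -2(m − 1)² + 0.
f(-3) = -2·(-4)² + 0 = -32.

-32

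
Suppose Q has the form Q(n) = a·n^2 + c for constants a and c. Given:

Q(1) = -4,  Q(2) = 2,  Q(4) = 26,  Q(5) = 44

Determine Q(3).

From Q(1) = -4 and Q(2) = 2: 1a + c = -4 and 4a + c = 2.
Subtracting: 3a = 6, so a = 2; then c = -4 − 2·1 = -6.
So Q(n) = 2n² − 6, and Q(3) = 12.

12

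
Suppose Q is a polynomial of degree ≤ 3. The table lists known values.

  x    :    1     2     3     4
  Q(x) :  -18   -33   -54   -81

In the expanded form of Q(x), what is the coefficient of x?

First differences: -15, -21, -27. Second differences: -6, -6.
Level-2 differences are constant, so Q has degree 2.
Fitting a degree-2 polynomial gives Q(x) = -3x² - 6x - 9.
The coefficient of x is -6.

-6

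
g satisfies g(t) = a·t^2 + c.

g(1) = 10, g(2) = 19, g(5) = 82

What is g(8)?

199

From g(1) = 10 and g(2) = 19: 1a + c = 10 and 4a + c = 19.
Subtracting: 3a = 9, so a = 3; then c = 10 − 3·1 = 7.
So g(t) = 3t² + 7, and g(8) = 199.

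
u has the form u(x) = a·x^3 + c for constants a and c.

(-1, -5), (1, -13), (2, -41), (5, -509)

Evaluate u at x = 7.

-1381

From u(-1) = -5 and u(1) = -13: -1a + c = -5 and 1a + c = -13.
Subtracting: 2a = -8, so a = -4; then c = -5 − (-4)·(-1) = -9.
So u(x) = -4x³ − 9, and u(7) = -1381.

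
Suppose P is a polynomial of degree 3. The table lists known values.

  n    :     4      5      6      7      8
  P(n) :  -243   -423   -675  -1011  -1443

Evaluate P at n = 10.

First differences: -180, -252, -336, -432. Second differences: -72, -84, -96. Third differences: -12, -12.
Level-3 differences are constant, so P has degree 3.
Fitting a degree-3 polynomial gives P(n) = -2n³ - 6n² - 4n - 3.
Then P(10) = -2643.

-2643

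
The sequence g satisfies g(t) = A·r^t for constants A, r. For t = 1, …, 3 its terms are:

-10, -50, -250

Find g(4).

Consecutive ratio: -50/(-10) = 5, and -250/(-50) = 5, so r = 5.
Then A·5^1 = -10 gives A = -2, and g(t) = -2·5^t.
g(4) = -2·5^4 = -1250.

-1250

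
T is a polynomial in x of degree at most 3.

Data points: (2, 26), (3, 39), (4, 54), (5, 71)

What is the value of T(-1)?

-1

First differences: 13, 15, 17. Second differences: 2, 2.
Level-2 differences are constant, so T has degree 2.
Fitting a degree-2 polynomial gives T(x) = x² + 8x + 6.
Then T(-1) = -1.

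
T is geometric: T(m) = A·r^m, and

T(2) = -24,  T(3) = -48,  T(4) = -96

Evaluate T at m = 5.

-192

Consecutive ratio: -48/(-24) = 2, and -96/(-48) = 2, so r = 2.
Then A·2^2 = -24 gives A = -6, and T(m) = -6·2^m.
T(5) = -6·2^5 = -192.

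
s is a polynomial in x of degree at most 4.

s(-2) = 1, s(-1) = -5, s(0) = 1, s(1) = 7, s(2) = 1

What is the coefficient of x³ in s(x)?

-2

First differences: -6, 6, 6, -6. Second differences: 12, 0, -12. Third differences: -12, -12.
Level-3 differences are constant, so s has degree 3.
Fitting a degree-3 polynomial gives s(x) = -2x³ + 8x + 1.
The coefficient of x³ is -2.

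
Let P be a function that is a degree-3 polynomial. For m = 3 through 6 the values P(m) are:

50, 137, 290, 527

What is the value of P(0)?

5

Write P(m) = am³ + bm² + cm + d; the 4 given values yield a linear system in the 4 coefficients.
Solving, P(m) = 3m³ - 3m² - 3m + 5.
Then P(0) = 5.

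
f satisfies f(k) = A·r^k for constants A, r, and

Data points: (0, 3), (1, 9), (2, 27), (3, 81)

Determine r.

3

Consecutive ratio: 9/3 = 3, and 27/9 = 3, so r = 3.
Then A·3^0 = 3 gives A = 3, and f(k) = 3·3^k.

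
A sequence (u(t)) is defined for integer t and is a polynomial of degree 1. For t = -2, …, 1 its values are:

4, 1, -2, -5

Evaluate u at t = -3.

First differences: -3, -3, -3.
Level-1 differences are constant, so u has degree 1.
Fitting a degree-1 polynomial gives u(t) = -3t - 2.
Then u(-3) = 7.

7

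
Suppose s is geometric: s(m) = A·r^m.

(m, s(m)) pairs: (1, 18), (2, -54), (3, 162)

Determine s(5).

Consecutive ratio: -54/18 = -3, and 162/(-54) = -3, so r = -3.
Then A·(-3)^1 = 18 gives A = -6, and s(m) = -6·(-3)^m.
s(5) = -6·(-3)^5 = 1458.

1458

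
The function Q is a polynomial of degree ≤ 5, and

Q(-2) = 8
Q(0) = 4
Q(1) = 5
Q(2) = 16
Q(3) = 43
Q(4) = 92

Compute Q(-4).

-20

Write Q(t) = at^5 + bt^4 + ct³ + dt² + et + p; the 6 given values yield a linear system in the 6 coefficients.
Solving, the top 2 coefficients vanish, and Q(t) = t³ + 2t² - 2t + 4.
Then Q(-4) = -20.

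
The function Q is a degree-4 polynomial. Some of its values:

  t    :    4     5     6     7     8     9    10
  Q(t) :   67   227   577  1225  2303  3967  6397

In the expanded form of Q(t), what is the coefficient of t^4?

First differences: 160, 350, 648, 1078, 1664, 2430. Second differences: 190, 298, 430, 586, 766. Third differences: 108, 132, 156, 180. Fourth differences: 24, 24, 24.
Level-4 differences are constant, so Q has degree 4.
Fitting a degree-4 polynomial gives Q(t) = t^4 - 4t³ + 4t² - t + 7.
The coefficient of t^4 is 1.

1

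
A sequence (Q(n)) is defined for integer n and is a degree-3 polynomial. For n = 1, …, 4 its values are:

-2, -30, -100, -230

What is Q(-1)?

Write Q(n) = an³ + bn² + cn + d; the 4 given values yield a linear system in the 4 coefficients.
Solving, Q(n) = -3n³ - 3n² + 2n + 2.
Then Q(-1) = 0.

0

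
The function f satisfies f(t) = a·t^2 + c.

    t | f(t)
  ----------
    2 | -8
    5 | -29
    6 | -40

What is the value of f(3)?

-13

From f(2) = -8 and f(5) = -29: 4a + c = -8 and 25a + c = -29.
Subtracting: 21a = -21, so a = -1; then c = -8 − (-1)·4 = -4.
So f(t) = -1t² − 4, and f(3) = -13.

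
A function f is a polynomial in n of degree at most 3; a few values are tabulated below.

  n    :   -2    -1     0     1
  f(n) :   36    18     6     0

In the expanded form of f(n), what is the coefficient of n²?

First differences: -18, -12, -6. Second differences: 6, 6.
Level-2 differences are constant, so f has degree 2.
Fitting a degree-2 polynomial gives f(n) = 3n² - 9n + 6.
The coefficient of n² is 3.

3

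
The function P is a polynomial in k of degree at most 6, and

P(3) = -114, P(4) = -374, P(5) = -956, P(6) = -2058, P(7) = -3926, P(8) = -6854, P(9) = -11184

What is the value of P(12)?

-36726

First differences: -260, -582, -1102, -1868, -2928, -4330. Second differences: -322, -520, -766, -1060, -1402. Third differences: -198, -246, -294, -342. Fourth differences: -48, -48, -48.
Level-4 differences are constant, so P has degree 4.
Fitting a degree-4 polynomial gives P(k) = -2k^4 + 3k³ - 3k² - 6.
Then P(12) = -36726.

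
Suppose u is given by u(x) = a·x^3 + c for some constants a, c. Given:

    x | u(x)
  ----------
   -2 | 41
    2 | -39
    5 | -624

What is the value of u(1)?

From u(-2) = 41 and u(2) = -39: -8a + c = 41 and 8a + c = -39.
Subtracting: 16a = -80, so a = -5; then c = 41 − (-5)·(-8) = 1.
So u(x) = -5x³ + 1, and u(1) = -4.

-4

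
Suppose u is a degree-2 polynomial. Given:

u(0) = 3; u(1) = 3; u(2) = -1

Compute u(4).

-21

Write u(x) = ax² + bx + c; the 3 given values yield a linear system in the 3 coefficients.
Solving, u(x) = -2x² + 2x + 3.
Then u(4) = -21.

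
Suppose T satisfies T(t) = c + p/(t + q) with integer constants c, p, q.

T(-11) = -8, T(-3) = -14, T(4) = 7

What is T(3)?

(T(t) − c)(t + q) = p for each data point; the three points give a linear system in c and q, then p follows.
Solving: c = -5, q = -1, p = 36, so T(t) = -5 + 36/(t − 1).
Then T(3) = -5 + 36/2 = 13.

13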